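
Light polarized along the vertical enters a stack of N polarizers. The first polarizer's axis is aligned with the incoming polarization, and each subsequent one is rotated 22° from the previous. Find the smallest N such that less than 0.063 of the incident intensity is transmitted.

First polarizer is aligned with the polarization: full transmission.
Each further stage multiplies by cos²(22°) = 0.8597.
After N polarizers: T = 0.8597^(N−1). Require T < 0.063 ⇒ N−1 > ln(0.063)/ln(0.8597) = 18.28, so N−1 ≥ 19 and N = 20.
Check: N=20 gives T = 0.05653 < 0.063; N=19 gives T = 0.06576.

N = 20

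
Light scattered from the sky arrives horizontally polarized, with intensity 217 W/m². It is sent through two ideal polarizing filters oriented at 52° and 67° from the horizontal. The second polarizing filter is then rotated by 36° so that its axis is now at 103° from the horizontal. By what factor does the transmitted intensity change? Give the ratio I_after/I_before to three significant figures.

I_new/I_old ≈ 0.424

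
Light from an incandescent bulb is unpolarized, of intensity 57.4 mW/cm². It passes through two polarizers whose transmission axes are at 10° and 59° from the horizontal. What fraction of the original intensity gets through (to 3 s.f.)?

Unpolarized light through the first polarizer → I₁ = 57.4 mW/cm²/2 = 28.7 mW/cm², polarized at 10°.
I₂ = I₁ · cos²(49°) = 28.7 · 0.4304 = 12.35 mW/cm².
Transmitted fraction = 0.2152.

I/I₀ ≈ 0.215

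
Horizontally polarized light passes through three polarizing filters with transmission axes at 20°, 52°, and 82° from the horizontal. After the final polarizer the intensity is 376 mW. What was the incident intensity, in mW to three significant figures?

I₀ ≈ 789 mW

By Malus's law, I₁ = I₀ cos²(20° − 0°) = I₀ cos²(20°) = 0.883 I₀.
I₂ = I₁ cos²(52° − 20°) = 0.883 I₀ · cos²(32°) = 0.6351 I₀.
I₃ = I₂ cos²(82° − 52°) = 0.6351 I₀ · cos²(30°) = 0.4763 I₀.
So 376 mW = 0.4763 I₀, giving I₀ = 376/0.4763 = 789.4 mW.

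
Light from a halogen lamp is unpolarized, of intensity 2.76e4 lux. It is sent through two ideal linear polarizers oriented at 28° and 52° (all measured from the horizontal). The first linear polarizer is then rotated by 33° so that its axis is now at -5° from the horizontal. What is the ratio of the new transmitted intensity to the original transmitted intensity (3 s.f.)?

I_new/I_old ≈ 0.355

Before rotation:
Unpolarized light through the first polarizer → I₁ = ½ I₀, now polarized at 28°.
I₂ = I₁ cos²(52° − 28°) = 0.5 I₀ · cos²(24°) = 0.4173 I₀.
After rotation:
Unpolarized light through the first polarizer → I₁ = ½ I₀, now polarized at -5°.
I₂ = I₁ cos²(52° + 5°) = 0.5 I₀ · cos²(57°) = 0.1483 I₀.
Ratio = 0.1483 / 0.4173 = 0.3554.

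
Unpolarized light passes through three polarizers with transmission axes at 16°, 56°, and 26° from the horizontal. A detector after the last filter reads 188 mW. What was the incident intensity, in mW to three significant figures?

Unpolarized light through the first polarizer → I₁ = ½ I₀, now polarized at 16°.
I₂ = I₁ cos²(56° − 16°) = 0.5 I₀ · cos²(40°) = 0.2934 I₀.
I₃ = I₂ cos²(26° − 56°) = 0.2934 I₀ · cos²(30°) = 0.2201 I₀.
So 188 mW = 0.2201 I₀, giving I₀ = 188/0.2201 = 854.3 mW.

I₀ ≈ 854 mW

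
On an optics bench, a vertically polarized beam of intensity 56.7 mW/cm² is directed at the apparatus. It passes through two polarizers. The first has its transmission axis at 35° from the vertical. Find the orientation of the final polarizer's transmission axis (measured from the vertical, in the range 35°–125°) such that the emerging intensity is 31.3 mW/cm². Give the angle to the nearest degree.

θ ≈ 60°

By Malus's law, I₁ = I₀ cos²(35° − 0°) = I₀ cos²(35°) = 0.671 I₀.
Target fraction: 31.3 / 56.7 mW/cm² = 0.552 of I₀.
Need I₂/I₀ = 0.552, so cos²(θ − 35°) = 0.552 / 0.671 = 0.8227.
θ − 35° = arccos(√0.8227) = 24.9°, giving θ ≈ 35 + 24.9 = 59.9°.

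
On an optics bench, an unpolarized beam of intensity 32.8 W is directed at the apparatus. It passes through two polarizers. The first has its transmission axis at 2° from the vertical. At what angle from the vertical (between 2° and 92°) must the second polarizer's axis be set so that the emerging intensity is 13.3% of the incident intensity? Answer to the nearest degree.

θ ≈ 61°

Unpolarized light through the first polarizer → I₁ = ½ I₀, now polarized at 2°.
Need I₂/I₀ = 0.133, so cos²(θ − 2°) = 0.133 / 0.5 = 0.266.
θ − 2° = arccos(√0.266) = 59.0°, giving θ ≈ 2 + 59.0 = 61.0°.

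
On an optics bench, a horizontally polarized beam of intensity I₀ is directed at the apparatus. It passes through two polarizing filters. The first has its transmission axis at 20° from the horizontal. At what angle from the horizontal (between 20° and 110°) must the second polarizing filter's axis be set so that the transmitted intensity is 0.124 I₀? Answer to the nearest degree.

θ ≈ 88°

I₁ = I₀ cos²(20° − 0°) = I₀ cos²(20°) = 0.883 I₀.
Need I₂/I₀ = 0.124, so cos²(θ − 20°) = 0.124 / 0.883 = 0.1404.
θ − 20° = arccos(√0.1404) = 68.0°, giving θ ≈ 20 + 68.0 = 88.0°.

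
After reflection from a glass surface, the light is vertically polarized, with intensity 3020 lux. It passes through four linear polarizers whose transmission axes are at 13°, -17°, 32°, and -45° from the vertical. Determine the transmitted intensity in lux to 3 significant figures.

I ≈ 46.8 lux

I₁ = 3020 lux · cos²(13°) = 2867 lux.
I₂ = I₁ · cos²(30°) = 2867 · 0.75 = 2150 lux.
I₃ = I₂ · cos²(49°) = 2150 · 0.4304 = 925.6 lux.
I₄ = I₃ · cos²(77°) = 925.6 · 0.0506 = 46.84 lux.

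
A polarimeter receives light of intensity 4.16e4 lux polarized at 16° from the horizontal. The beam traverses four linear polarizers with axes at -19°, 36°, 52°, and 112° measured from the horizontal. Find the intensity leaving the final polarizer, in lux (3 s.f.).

By Malus's law, I₁ = 4.16e4 lux · cos²(35°) = 2.791e+04 lux.
I₂ = I₁ · cos²(55°) = 2.791e+04 · 0.329 = 9183 lux.
I₃ = I₂ · cos²(16°) = 9183 · 0.924 = 8486 lux.
I₄ = I₃ · cos²(60°) = 8486 · 0.25 = 2121 lux.

I ≈ 2120 lux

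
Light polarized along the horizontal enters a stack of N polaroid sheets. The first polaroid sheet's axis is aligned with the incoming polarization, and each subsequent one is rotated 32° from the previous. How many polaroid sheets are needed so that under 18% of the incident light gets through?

N = 7

First polarizer is aligned with the polarization: full transmission.
Each further stage multiplies by cos²(32°) = 0.7192.
After N polarizers: T = 0.7192^(N−1). Require T < 0.18 ⇒ N−1 > ln(0.18)/ln(0.7192) = 5.20, so N−1 ≥ 6 and N = 7.
Check: N=7 gives T = 0.1384 < 0.18; N=6 gives T = 0.1924.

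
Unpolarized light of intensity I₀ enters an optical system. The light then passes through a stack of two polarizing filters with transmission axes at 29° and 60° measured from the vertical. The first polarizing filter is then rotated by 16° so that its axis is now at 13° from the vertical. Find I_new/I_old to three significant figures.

Before rotation:
Unpolarized light through the first polarizer → I₁ = ½ I₀, now polarized at 29°.
I₂ = I₁ cos²(60° − 29°) = 0.5 I₀ · cos²(31°) = 0.3674 I₀.
After rotation:
Unpolarized light through the first polarizer → I₁ = ½ I₀, now polarized at 13°.
I₂ = I₁ cos²(60° − 13°) = 0.5 I₀ · cos²(47°) = 0.2326 I₀.
Ratio = 0.2326 / 0.3674 = 0.633.

I_new/I_old ≈ 0.633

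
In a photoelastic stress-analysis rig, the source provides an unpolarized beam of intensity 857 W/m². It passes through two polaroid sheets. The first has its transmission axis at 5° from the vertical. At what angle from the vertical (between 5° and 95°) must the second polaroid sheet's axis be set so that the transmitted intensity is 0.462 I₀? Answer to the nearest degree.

θ ≈ 21°

Unpolarized light through the first polarizer → I₁ = ½ I₀, now polarized at 5°.
Need I₂/I₀ = 0.462, so cos²(θ − 5°) = 0.462 / 0.5 = 0.924.
θ − 5° = arccos(√0.924) = 16.0°, giving θ ≈ 5 + 16.0 = 21.0°.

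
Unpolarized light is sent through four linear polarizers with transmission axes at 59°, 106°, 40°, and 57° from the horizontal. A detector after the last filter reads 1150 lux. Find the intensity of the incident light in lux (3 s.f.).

I₀ ≈ 3.27e4 lux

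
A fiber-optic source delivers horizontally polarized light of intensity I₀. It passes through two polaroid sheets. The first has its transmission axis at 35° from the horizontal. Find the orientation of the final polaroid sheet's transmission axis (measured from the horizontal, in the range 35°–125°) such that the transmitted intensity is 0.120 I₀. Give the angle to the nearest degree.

θ ≈ 100°

I₁ = I₀ cos²(35° − 0°) = I₀ cos²(35°) = 0.671 I₀.
Need I₂/I₀ = 0.12, so cos²(θ − 35°) = 0.12 / 0.671 = 0.1788.
θ − 35° = arccos(√0.1788) = 65.0°, giving θ ≈ 35 + 65.0 = 100.0°.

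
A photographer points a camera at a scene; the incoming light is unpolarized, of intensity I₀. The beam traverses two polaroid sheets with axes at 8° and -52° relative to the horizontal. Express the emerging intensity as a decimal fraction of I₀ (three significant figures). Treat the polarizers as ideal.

Unpolarized light through the first polarizer → I₁ = ½ I₀, now polarized at 8°.
I₂ = I₁ cos²(-52° − 8°) = 0.5 I₀ · cos²(60°) = 0.125 I₀.
Transmitted fraction = 0.125.

≈ 0.125 I₀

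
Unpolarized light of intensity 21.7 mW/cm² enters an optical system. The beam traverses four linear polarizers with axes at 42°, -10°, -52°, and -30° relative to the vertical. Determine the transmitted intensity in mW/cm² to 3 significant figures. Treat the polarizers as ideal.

I ≈ 1.95 mW/cm²

Unpolarized light through the first polarizer → I₁ = 21.7 mW/cm²/2 = 10.85 mW/cm², polarized at 42°.
I₂ = I₁ · cos²(52°) = 10.85 · 0.379 = 4.113 mW/cm².
I₃ = I₂ · cos²(42°) = 4.113 · 0.5523 = 2.271 mW/cm².
I₄ = I₃ · cos²(22°) = 2.271 · 0.8597 = 1.953 mW/cm².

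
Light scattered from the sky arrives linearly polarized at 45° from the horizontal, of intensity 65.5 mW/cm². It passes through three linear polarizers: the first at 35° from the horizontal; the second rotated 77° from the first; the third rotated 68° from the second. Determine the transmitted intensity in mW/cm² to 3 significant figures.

I ≈ 0.451 mW/cm²

By Malus's law, I₁ = 65.5 mW/cm² · cos²(10°) = 63.52 mW/cm².
I₂ = I₁ · cos²(77°) = 63.52 · 0.0506 = 3.215 mW/cm².
I₃ = I₂ · cos²(68°) = 3.215 · 0.1403 = 0.4511 mW/cm².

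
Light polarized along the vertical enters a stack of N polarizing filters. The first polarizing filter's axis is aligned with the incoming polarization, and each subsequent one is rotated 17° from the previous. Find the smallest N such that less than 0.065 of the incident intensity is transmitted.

First polarizer is aligned with the polarization: full transmission.
Each further stage multiplies by cos²(17°) = 0.9145.
After N polarizers: T = 0.9145^(N−1). Require T < 0.065 ⇒ N−1 > ln(0.065)/ln(0.9145) = 30.59, so N−1 ≥ 31 and N = 32.
Check: N=32 gives T = 0.06266 < 0.065; N=31 gives T = 0.06851.

N = 32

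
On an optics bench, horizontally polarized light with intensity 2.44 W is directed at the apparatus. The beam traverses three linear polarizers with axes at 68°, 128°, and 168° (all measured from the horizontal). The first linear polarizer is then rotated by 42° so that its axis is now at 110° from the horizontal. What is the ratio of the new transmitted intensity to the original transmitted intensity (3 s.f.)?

Before rotation:
I₁ = I₀ cos²(68° − 0°) = I₀ cos²(68°) = 0.1403 I₀.
I₂ = I₁ cos²(128° − 68°) = 0.1403 I₀ · cos²(60°) = 0.03508 I₀.
I₃ = I₂ cos²(168° − 128°) = 0.03508 I₀ · cos²(40°) = 0.02059 I₀.
After rotation:
I₁ = I₀ cos²(110° − 0°) = I₀ cos²(70°) = 0.117 I₀.
I₂ = I₁ cos²(128° − 110°) = 0.117 I₀ · cos²(18°) = 0.1058 I₀.
I₃ = I₂ cos²(168° − 128°) = 0.1058 I₀ · cos²(40°) = 0.06209 I₀.
Ratio = 0.06209 / 0.02059 = 3.016.

I_new/I_old ≈ 3.02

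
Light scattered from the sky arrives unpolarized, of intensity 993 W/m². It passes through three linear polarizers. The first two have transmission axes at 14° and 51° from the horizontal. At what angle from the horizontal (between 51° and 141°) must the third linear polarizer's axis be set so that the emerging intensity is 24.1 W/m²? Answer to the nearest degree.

θ ≈ 125°

Unpolarized light through the first polarizer → I₁ = ½ I₀, now polarized at 14°.
I₂ = I₁ cos²(51° − 14°) = 0.5 I₀ · cos²(37°) = 0.3189 I₀.
Target fraction: 24.1 / 993 W/m² = 0.02427 of I₀.
Need I₃/I₀ = 0.02427, so cos²(θ − 51°) = 0.02427 / 0.3189 = 0.0761.
θ − 51° = arccos(√0.0761) = 74.0°, giving θ ≈ 51 + 74.0 = 125.0°.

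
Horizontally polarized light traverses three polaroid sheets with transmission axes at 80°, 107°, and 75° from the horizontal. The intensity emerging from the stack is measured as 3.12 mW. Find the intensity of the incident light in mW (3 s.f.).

I₀ ≈ 181 mW

I₁ = I₀ cos²(80° − 0°) = I₀ cos²(80°) = 0.03015 I₀.
I₂ = I₁ cos²(107° − 80°) = 0.03015 I₀ · cos²(27°) = 0.02394 I₀.
I₃ = I₂ cos²(75° − 107°) = 0.02394 I₀ · cos²(32°) = 0.01722 I₀.
So 3.12 mW = 0.01722 I₀, giving I₀ = 3.12/0.01722 = 181.2 mW.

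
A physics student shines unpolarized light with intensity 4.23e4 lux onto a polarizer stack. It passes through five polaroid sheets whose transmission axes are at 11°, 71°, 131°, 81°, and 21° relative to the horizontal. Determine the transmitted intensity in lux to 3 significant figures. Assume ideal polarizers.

Unpolarized light through the first polarizer → I₁ = 4.23e4 lux/2 = 2.115e+04 lux, polarized at 11°.
I₂ = I₁ · cos²(60°) = 2.115e+04 · 0.25 = 5288 lux.
I₃ = I₂ · cos²(60°) = 5288 · 0.25 = 1322 lux.
I₄ = I₃ · cos²(50°) = 1322 · 0.4132 = 546.2 lux.
I₅ = I₄ · cos²(60°) = 546.2 · 0.25 = 136.5 lux.

I ≈ 137 lux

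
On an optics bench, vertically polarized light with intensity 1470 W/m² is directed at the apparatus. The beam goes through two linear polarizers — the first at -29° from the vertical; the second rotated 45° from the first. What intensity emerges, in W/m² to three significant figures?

I ≈ 562 W/m²

I₁ = 1470 W/m² · cos²(29°) = 1124 W/m².
I₂ = I₁ · cos²(45°) = 1124 · 0.5 = 562.2 W/m².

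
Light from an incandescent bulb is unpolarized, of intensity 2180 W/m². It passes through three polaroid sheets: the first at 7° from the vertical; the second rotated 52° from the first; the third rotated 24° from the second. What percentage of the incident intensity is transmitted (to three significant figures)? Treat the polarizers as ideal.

≈ 15.8%

Unpolarized light through the first polarizer → I₁ = 2180 W/m²/2 = 1090 W/m², polarized at 7°.
I₂ = I₁ · cos²(52°) = 1090 · 0.379 = 413.2 W/m².
I₃ = I₂ · cos²(24°) = 413.2 · 0.8346 = 344.8 W/m².
That is 15.82% of the incident intensity.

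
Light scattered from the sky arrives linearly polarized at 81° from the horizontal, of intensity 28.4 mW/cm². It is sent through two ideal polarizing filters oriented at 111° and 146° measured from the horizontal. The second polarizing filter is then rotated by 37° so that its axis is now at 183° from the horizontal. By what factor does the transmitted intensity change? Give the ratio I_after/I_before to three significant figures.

I_new/I_old ≈ 0.142

Before rotation:
I₁ = I₀ cos²(111° − 81°) = I₀ cos²(30°) = 0.75 I₀.
I₂ = I₁ cos²(146° − 111°) = 0.75 I₀ · cos²(35°) = 0.5033 I₀.
After rotation:
I₁ = I₀ cos²(111° − 81°) = I₀ cos²(30°) = 0.75 I₀.
I₂ = I₁ cos²(183° − 111°) = 0.75 I₀ · cos²(72°) = 0.07162 I₀.
Ratio = 0.07162 / 0.5033 = 0.1423.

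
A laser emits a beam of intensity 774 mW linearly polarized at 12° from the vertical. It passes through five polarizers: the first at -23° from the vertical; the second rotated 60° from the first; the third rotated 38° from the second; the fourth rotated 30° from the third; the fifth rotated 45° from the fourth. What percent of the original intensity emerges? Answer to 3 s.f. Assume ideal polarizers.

By Malus's law, I₁ = 774 mW · cos²(35°) = 519.4 mW.
I₂ = I₁ · cos²(60°) = 519.4 · 0.25 = 129.8 mW.
I₃ = I₂ · cos²(38°) = 129.8 · 0.621 = 80.63 mW.
I₄ = I₃ · cos²(30°) = 80.63 · 0.75 = 60.47 mW.
I₅ = I₄ · cos²(45°) = 60.47 · 0.5 = 30.23 mW.
That is 3.906% of the incident intensity.

≈ 3.91%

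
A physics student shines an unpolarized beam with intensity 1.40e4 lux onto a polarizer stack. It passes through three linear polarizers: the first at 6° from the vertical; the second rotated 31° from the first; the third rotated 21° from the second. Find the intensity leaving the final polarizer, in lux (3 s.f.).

I ≈ 4480 lux

Unpolarized light through the first polarizer → I₁ = 1.40e4 lux/2 = 7000 lux, polarized at 6°.
I₂ = I₁ · cos²(31°) = 7000 · 0.7347 = 5143 lux.
I₃ = I₂ · cos²(21°) = 5143 · 0.8716 = 4483 lux.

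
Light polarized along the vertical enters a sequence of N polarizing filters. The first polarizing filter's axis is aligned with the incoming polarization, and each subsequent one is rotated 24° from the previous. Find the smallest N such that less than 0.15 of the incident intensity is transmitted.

N = 12

First polarizer is aligned with the polarization: full transmission.
Each further stage multiplies by cos²(24°) = 0.8346.
After N polarizers: T = 0.8346^(N−1). Require T < 0.15 ⇒ N−1 > ln(0.15)/ln(0.8346) = 10.49, so N−1 ≥ 11 and N = 12.
Check: N=12 gives T = 0.1368 < 0.15; N=11 gives T = 0.1639.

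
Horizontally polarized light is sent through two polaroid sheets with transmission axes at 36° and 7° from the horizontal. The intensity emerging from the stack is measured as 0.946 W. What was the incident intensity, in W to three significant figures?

I₁ = I₀ cos²(36° − 0°) = I₀ cos²(36°) = 0.6545 I₀.
I₂ = I₁ cos²(7° − 36°) = 0.6545 I₀ · cos²(29°) = 0.5007 I₀.
So 0.946 W = 0.5007 I₀, giving I₀ = 0.946/0.5007 = 1.889 W.

I₀ ≈ 1.89 W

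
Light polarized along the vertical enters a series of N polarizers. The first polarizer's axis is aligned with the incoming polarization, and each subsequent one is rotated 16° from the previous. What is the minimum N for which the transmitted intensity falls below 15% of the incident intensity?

N = 26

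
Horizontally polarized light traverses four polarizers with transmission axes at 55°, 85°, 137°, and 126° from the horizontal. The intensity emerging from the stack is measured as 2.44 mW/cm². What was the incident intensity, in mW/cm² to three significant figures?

I₀ ≈ 27.1 mW/cm²

By Malus's law, I₁ = I₀ cos²(55° − 0°) = I₀ cos²(55°) = 0.329 I₀.
I₂ = I₁ cos²(85° − 55°) = 0.329 I₀ · cos²(30°) = 0.2467 I₀.
I₃ = I₂ cos²(137° − 85°) = 0.2467 I₀ · cos²(52°) = 0.09353 I₀.
I₄ = I₃ cos²(126° − 137°) = 0.09353 I₀ · cos²(11°) = 0.09012 I₀.
So 2.44 mW/cm² = 0.09012 I₀, giving I₀ = 2.44/0.09012 = 27.08 mW/cm².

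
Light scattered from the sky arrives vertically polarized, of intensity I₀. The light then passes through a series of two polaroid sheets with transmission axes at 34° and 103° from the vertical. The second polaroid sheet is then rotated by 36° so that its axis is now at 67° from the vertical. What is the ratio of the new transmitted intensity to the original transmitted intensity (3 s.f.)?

I_new/I_old ≈ 5.48

Before rotation:
By Malus's law, I₁ = I₀ cos²(34° − 0°) = I₀ cos²(34°) = 0.6873 I₀.
I₂ = I₁ cos²(103° − 34°) = 0.6873 I₀ · cos²(69°) = 0.08827 I₀.
After rotation:
I₁ = I₀ cos²(34° − 0°) = I₀ cos²(34°) = 0.6873 I₀.
I₂ = I₁ cos²(67° − 34°) = 0.6873 I₀ · cos²(33°) = 0.4834 I₀.
Ratio = 0.4834 / 0.08827 = 5.477.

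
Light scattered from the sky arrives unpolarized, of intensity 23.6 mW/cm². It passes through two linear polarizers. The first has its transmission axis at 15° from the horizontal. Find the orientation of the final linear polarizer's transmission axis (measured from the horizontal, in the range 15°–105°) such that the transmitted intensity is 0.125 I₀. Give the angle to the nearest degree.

Unpolarized light through the first polarizer → I₁ = ½ I₀, now polarized at 15°.
Need I₂/I₀ = 0.125, so cos²(θ − 15°) = 0.125 / 0.5 = 0.25.
θ − 15° = arccos(√0.25) = 60.0°, giving θ ≈ 15 + 60.0 = 75.0°.

θ ≈ 75°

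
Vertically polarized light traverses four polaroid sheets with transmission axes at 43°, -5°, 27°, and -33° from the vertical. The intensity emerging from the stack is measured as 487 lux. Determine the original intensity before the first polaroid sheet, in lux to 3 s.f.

I₁ = I₀ cos²(43° − 0°) = I₀ cos²(43°) = 0.5349 I₀.
I₂ = I₁ cos²(-5° − 43°) = 0.5349 I₀ · cos²(48°) = 0.2395 I₀.
I₃ = I₂ cos²(27° + 5°) = 0.2395 I₀ · cos²(32°) = 0.1722 I₀.
I₄ = I₃ cos²(-33° − 27°) = 0.1722 I₀ · cos²(60°) = 0.04306 I₀.
So 487 lux = 0.04306 I₀, giving I₀ = 487/0.04306 = 1.131e+04 lux.

I₀ ≈ 1.13e4 lux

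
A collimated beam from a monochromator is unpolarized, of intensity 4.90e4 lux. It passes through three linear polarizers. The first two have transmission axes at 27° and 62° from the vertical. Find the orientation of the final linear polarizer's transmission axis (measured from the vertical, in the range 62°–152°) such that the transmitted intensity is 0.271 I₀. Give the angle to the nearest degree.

θ ≈ 88°

Unpolarized light through the first polarizer → I₁ = ½ I₀, now polarized at 27°.
I₂ = I₁ cos²(62° − 27°) = 0.5 I₀ · cos²(35°) = 0.3355 I₀.
Need I₃/I₀ = 0.271, so cos²(θ − 62°) = 0.271 / 0.3355 = 0.8077.
θ − 62° = arccos(√0.8077) = 26.0°, giving θ ≈ 62 + 26.0 = 88.0°.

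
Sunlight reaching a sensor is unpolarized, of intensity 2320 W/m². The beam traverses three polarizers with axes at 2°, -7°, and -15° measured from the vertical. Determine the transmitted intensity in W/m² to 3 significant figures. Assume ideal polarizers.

I ≈ 1110 W/m²

Unpolarized light through the first polarizer → I₁ = 2320 W/m²/2 = 1160 W/m², polarized at 2°.
I₂ = I₁ · cos²(9°) = 1160 · 0.9755 = 1132 W/m².
I₃ = I₂ · cos²(8°) = 1132 · 0.9806 = 1110 W/m².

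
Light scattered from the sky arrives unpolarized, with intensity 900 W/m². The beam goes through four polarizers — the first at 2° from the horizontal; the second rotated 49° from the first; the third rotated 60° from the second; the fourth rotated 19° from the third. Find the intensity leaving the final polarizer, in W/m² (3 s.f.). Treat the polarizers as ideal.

Unpolarized light through the first polarizer → I₁ = 900 W/m²/2 = 450 W/m², polarized at 2°.
I₂ = I₁ · cos²(49°) = 450 · 0.4304 = 193.7 W/m².
I₃ = I₂ · cos²(60°) = 193.7 · 0.25 = 48.42 W/m².
I₄ = I₃ · cos²(19°) = 48.42 · 0.894 = 43.29 W/m².

I ≈ 43.3 W/m²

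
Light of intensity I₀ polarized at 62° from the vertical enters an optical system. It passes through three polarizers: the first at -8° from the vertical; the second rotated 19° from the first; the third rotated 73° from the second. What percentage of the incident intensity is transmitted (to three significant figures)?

I₁ = I₀ cos²(-8° − 62°) = I₀ cos²(70°) = 0.117 I₀.
I₂ = I₁ cos²(19°) = 0.117 · 0.894 I₀ = 0.1046 I₀.
I₃ = I₂ cos²(73°) = 0.1046 · 0.08548 I₀ = 0.00894 I₀.
That is 0.894% of the incident intensity.

≈ 0.894%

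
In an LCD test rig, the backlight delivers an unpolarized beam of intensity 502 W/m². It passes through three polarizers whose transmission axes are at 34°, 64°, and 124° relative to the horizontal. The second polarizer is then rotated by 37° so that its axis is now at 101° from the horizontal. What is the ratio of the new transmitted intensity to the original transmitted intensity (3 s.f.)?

Before rotation:
Unpolarized light through the first polarizer → I₁ = ½ I₀, now polarized at 34°.
I₂ = I₁ cos²(64° − 34°) = 0.5 I₀ · cos²(30°) = 0.375 I₀.
I₃ = I₂ cos²(124° − 64°) = 0.375 I₀ · cos²(60°) = 0.09375 I₀.
After rotation:
Unpolarized light through the first polarizer → I₁ = ½ I₀, now polarized at 34°.
I₂ = I₁ cos²(101° − 34°) = 0.5 I₀ · cos²(67°) = 0.07634 I₀.
I₃ = I₂ cos²(124° − 101°) = 0.07634 I₀ · cos²(23°) = 0.06468 I₀.
Ratio = 0.06468 / 0.09375 = 0.6899.

I_new/I_old ≈ 0.690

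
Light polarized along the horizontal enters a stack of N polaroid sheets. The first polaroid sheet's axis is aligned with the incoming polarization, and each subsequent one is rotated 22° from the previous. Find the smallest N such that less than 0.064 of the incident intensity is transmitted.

First polarizer is aligned with the polarization: full transmission.
Each further stage multiplies by cos²(22°) = 0.8597.
After N polarizers: T = 0.8597^(N−1). Require T < 0.064 ⇒ N−1 > ln(0.064)/ln(0.8597) = 18.18, so N−1 ≥ 19 and N = 20.
Check: N=20 gives T = 0.05653 < 0.064; N=19 gives T = 0.06576.

N = 20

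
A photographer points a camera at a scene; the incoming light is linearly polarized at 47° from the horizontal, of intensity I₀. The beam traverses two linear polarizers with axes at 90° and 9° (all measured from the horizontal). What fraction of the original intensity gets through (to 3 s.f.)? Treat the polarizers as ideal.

≈ 0.0131 I₀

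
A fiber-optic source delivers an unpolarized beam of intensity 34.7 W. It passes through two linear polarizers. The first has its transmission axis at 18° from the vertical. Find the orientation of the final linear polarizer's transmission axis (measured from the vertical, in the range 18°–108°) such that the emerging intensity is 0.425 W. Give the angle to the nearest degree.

θ ≈ 99°

Unpolarized light through the first polarizer → I₁ = ½ I₀, now polarized at 18°.
Target fraction: 0.425 / 34.7 W = 0.01225 of I₀.
Need I₂/I₀ = 0.01225, so cos²(θ − 18°) = 0.01225 / 0.5 = 0.0245.
θ − 18° = arccos(√0.0245) = 81.0°, giving θ ≈ 18 + 81.0 = 99.0°.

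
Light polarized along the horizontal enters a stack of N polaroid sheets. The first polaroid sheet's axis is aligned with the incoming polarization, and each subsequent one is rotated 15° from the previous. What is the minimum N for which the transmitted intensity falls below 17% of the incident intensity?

First polarizer is aligned with the polarization: full transmission.
Each further stage multiplies by cos²(15°) = 0.933.
After N polarizers: T = 0.933^(N−1). Require T < 0.17 ⇒ N−1 > ln(0.17)/ln(0.933) = 25.56, so N−1 ≥ 26 and N = 27.
Check: N=27 gives T = 0.1648 < 0.17; N=26 gives T = 0.1767.

N = 27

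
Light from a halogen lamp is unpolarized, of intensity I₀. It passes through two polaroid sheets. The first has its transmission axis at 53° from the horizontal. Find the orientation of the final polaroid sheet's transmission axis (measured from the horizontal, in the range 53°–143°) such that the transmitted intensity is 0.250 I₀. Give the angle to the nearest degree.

θ ≈ 98°

Unpolarized light through the first polarizer → I₁ = ½ I₀, now polarized at 53°.
Need I₂/I₀ = 0.25, so cos²(θ − 53°) = 0.25 / 0.5 = 0.5.
θ − 53° = arccos(√0.5) = 45.0°, giving θ ≈ 53 + 45.0 = 98.0°.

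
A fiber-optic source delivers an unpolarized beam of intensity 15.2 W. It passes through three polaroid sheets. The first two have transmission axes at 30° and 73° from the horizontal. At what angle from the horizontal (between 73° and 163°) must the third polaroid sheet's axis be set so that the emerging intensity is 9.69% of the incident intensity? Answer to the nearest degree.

Unpolarized light through the first polarizer → I₁ = ½ I₀, now polarized at 30°.
I₂ = I₁ cos²(73° − 30°) = 0.5 I₀ · cos²(43°) = 0.2674 I₀.
Need I₃/I₀ = 0.0969, so cos²(θ − 73°) = 0.0969 / 0.2674 = 0.3623.
θ − 73° = arccos(√0.3623) = 53.0°, giving θ ≈ 73 + 53.0 = 126.0°.

θ ≈ 126°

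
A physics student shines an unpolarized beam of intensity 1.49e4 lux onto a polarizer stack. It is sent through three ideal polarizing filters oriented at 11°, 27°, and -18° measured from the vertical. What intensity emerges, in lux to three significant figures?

Unpolarized light through the first polarizer → I₁ = 1.49e4 lux/2 = 7450 lux, polarized at 11°.
I₂ = I₁ · cos²(16°) = 7450 · 0.924 = 6884 lux.
I₃ = I₂ · cos²(45°) = 6884 · 0.5 = 3442 lux.

I ≈ 3440 lux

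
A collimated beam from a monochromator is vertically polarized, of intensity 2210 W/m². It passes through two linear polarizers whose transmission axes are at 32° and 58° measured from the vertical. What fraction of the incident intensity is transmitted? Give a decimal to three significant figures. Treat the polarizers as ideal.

I₁ = 2210 W/m² · cos²(32°) = 1589 W/m².
I₂ = I₁ · cos²(26°) = 1589 · 0.8078 = 1284 W/m².
Transmitted fraction = 0.581.

I/I₀ ≈ 0.581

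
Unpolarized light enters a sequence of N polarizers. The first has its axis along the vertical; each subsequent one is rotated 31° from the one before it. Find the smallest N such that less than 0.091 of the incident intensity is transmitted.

N = 7

First polarizer halves the unpolarized light: factor 1/2.
Each further stage multiplies by cos²(31°) = 0.7347.
After N polarizers: T = 0.5·0.7347^(N−1). Require T < 0.091 ⇒ N−1 > ln(0.091/0.5)/ln(0.7347) = 5.53, so N−1 ≥ 6 and N = 7.
Check: N=7 gives T = 0.07866 < 0.091; N=6 gives T = 0.1071.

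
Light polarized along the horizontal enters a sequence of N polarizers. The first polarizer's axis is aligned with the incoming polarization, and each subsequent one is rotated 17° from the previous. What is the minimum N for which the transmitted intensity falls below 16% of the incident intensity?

N = 22

First polarizer is aligned with the polarization: full transmission.
Each further stage multiplies by cos²(17°) = 0.9145.
After N polarizers: T = 0.9145^(N−1). Require T < 0.16 ⇒ N−1 > ln(0.16)/ln(0.9145) = 20.51, so N−1 ≥ 21 and N = 22.
Check: N=22 gives T = 0.1531 < 0.16; N=21 gives T = 0.1674.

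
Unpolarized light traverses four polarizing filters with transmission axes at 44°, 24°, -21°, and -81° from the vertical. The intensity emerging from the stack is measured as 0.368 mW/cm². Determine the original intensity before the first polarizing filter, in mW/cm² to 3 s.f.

Unpolarized light through the first polarizer → I₁ = ½ I₀, now polarized at 44°.
I₂ = I₁ cos²(24° − 44°) = 0.5 I₀ · cos²(20°) = 0.4415 I₀.
I₃ = I₂ cos²(-21° − 24°) = 0.4415 I₀ · cos²(45°) = 0.2208 I₀.
I₄ = I₃ cos²(-81° + 21°) = 0.2208 I₀ · cos²(60°) = 0.05519 I₀.
So 0.368 mW/cm² = 0.05519 I₀, giving I₀ = 0.368/0.05519 = 6.668 mW/cm².

I₀ ≈ 6.67 mW/cm²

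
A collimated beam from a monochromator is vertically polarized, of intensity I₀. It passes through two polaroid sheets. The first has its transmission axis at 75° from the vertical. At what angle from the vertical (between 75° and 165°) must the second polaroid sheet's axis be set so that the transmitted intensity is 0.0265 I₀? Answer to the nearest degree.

θ ≈ 126°

I₁ = I₀ cos²(75° − 0°) = I₀ cos²(75°) = 0.06699 I₀.
Need I₂/I₀ = 0.0265, so cos²(θ − 75°) = 0.0265 / 0.06699 = 0.3956.
θ − 75° = arccos(√0.3956) = 51.0°, giving θ ≈ 75 + 51.0 = 126.0°.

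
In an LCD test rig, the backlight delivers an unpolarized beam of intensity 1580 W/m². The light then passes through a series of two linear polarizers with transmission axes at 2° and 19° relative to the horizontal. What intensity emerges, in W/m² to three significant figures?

I ≈ 722 W/m²

Unpolarized light through the first polarizer → I₁ = 1580 W/m²/2 = 790 W/m², polarized at 2°.
I₂ = I₁ · cos²(17°) = 790 · 0.9145 = 722.5 W/m².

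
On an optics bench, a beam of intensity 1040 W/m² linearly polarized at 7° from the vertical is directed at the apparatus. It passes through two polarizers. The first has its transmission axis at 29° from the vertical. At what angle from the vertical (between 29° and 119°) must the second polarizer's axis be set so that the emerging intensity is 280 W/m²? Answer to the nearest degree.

θ ≈ 85°

I₁ = I₀ cos²(29° − 7°) = I₀ cos²(22°) = 0.8597 I₀.
Target fraction: 280 / 1040 W/m² = 0.2692 of I₀.
Need I₂/I₀ = 0.2692, so cos²(θ − 29°) = 0.2692 / 0.8597 = 0.3132.
θ − 29° = arccos(√0.3132) = 56.0°, giving θ ≈ 29 + 56.0 = 85.0°.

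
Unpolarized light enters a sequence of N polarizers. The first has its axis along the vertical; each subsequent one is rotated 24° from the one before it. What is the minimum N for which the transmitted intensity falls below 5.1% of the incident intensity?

N = 14

First polarizer halves the unpolarized light: factor 1/2.
Each further stage multiplies by cos²(24°) = 0.8346.
After N polarizers: T = 0.5·0.8346^(N−1). Require T < 0.051 ⇒ N−1 > ln(0.051/0.5)/ln(0.8346) = 12.62, so N−1 ≥ 13 and N = 14.
Check: N=14 gives T = 0.04764 < 0.051; N=13 gives T = 0.05708.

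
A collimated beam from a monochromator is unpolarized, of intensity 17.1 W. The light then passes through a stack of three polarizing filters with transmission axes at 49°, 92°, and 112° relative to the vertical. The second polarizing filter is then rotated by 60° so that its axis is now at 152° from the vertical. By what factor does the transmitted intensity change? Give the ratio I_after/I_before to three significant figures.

Before rotation:
Unpolarized light through the first polarizer → I₁ = ½ I₀, now polarized at 49°.
I₂ = I₁ cos²(92° − 49°) = 0.5 I₀ · cos²(43°) = 0.2674 I₀.
I₃ = I₂ cos²(112° − 92°) = 0.2674 I₀ · cos²(20°) = 0.2362 I₀.
After rotation:
Unpolarized light through the first polarizer → I₁ = ½ I₀, now polarized at 49°.
Angle between axes 1 and 2: 77°. I₂ = 0.5 I₀ · cos²(77°) = 0.0253 I₀.
I₃ = I₂ cos²(112° − 152°) = 0.0253 I₀ · cos²(40°) = 0.01485 I₀.
Ratio = 0.01485 / 0.2362 = 0.06287.

I_new/I_old ≈ 0.0629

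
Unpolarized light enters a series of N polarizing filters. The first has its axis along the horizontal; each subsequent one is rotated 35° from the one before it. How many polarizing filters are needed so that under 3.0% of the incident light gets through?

N = 9

First polarizer halves the unpolarized light: factor 1/2.
Each further stage multiplies by cos²(35°) = 0.671.
After N polarizers: T = 0.5·0.671^(N−1). Require T < 0.030 ⇒ N−1 > ln(0.030/0.5)/ln(0.671) = 7.05, so N−1 ≥ 8 and N = 9.
Check: N=9 gives T = 0.02055 < 0.030; N=8 gives T = 0.03062.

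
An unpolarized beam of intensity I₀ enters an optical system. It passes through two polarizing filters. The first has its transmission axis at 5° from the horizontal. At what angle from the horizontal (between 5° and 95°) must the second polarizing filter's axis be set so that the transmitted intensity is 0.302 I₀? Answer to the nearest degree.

θ ≈ 44°

Unpolarized light through the first polarizer → I₁ = ½ I₀, now polarized at 5°.
Need I₂/I₀ = 0.302, so cos²(θ − 5°) = 0.302 / 0.5 = 0.604.
θ − 5° = arccos(√0.604) = 39.0°, giving θ ≈ 5 + 39.0 = 44.0°.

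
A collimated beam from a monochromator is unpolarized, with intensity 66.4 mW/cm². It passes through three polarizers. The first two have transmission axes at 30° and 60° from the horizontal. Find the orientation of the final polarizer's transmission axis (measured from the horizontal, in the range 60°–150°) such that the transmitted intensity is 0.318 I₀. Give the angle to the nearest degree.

Unpolarized light through the first polarizer → I₁ = ½ I₀, now polarized at 30°.
I₂ = I₁ cos²(60° − 30°) = 0.5 I₀ · cos²(30°) = 0.375 I₀.
Need I₃/I₀ = 0.318, so cos²(θ − 60°) = 0.318 / 0.375 = 0.848.
θ − 60° = arccos(√0.848) = 22.9°, giving θ ≈ 60 + 22.9 = 82.9°.

θ ≈ 83°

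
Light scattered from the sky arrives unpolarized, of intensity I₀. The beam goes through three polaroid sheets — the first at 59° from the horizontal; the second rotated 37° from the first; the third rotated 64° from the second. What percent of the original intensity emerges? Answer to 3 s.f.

≈ 6.13%

Unpolarized light through the first polarizer → I₁ = ½ I₀, now polarized at 59°.
I₂ = I₁ cos²(37°) = 0.5 · 0.6378 I₀ = 0.3189 I₀.
I₃ = I₂ cos²(64°) = 0.3189 · 0.1922 I₀ = 0.06128 I₀.
That is 6.128% of the incident intensity.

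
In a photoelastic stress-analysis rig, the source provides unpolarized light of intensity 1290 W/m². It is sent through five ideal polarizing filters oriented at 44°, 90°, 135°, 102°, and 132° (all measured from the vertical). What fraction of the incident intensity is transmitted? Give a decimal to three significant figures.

Unpolarized light through the first polarizer → I₁ = 1290 W/m²/2 = 645 W/m², polarized at 44°.
I₂ = I₁ · cos²(46°) = 645 · 0.4826 = 311.2 W/m².
I₃ = I₂ · cos²(45°) = 311.2 · 0.5 = 155.6 W/m².
I₄ = I₃ · cos²(33°) = 155.6 · 0.7034 = 109.5 W/m².
I₅ = I₄ · cos²(30°) = 109.5 · 0.75 = 82.09 W/m².
Transmitted fraction = 0.06364.

I/I₀ ≈ 0.0636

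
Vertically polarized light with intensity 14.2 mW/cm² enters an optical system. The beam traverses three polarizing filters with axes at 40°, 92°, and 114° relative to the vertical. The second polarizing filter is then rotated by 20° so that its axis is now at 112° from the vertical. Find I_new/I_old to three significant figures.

Before rotation:
I₁ = I₀ cos²(40° − 0°) = I₀ cos²(40°) = 0.5868 I₀.
I₂ = I₁ cos²(92° − 40°) = 0.5868 I₀ · cos²(52°) = 0.2224 I₀.
I₃ = I₂ cos²(114° − 92°) = 0.2224 I₀ · cos²(22°) = 0.1912 I₀.
After rotation:
I₁ = I₀ cos²(40° − 0°) = I₀ cos²(40°) = 0.5868 I₀.
I₂ = I₁ cos²(112° − 40°) = 0.5868 I₀ · cos²(72°) = 0.05604 I₀.
I₃ = I₂ cos²(114° − 112°) = 0.05604 I₀ · cos²(2°) = 0.05597 I₀.
Ratio = 0.05597 / 0.1912 = 0.2927.

I_new/I_old ≈ 0.293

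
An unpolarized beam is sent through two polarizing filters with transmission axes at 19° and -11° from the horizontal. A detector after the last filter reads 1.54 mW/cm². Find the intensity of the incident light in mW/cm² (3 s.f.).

I₀ ≈ 4.11 mW/cm²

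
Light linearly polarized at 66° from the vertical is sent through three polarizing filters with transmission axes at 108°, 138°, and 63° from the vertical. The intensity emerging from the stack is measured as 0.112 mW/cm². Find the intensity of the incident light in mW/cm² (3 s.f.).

I₀ ≈ 4.04 mW/cm²

I₁ = I₀ cos²(108° − 66°) = I₀ cos²(42°) = 0.5523 I₀.
I₂ = I₁ cos²(138° − 108°) = 0.5523 I₀ · cos²(30°) = 0.4142 I₀.
I₃ = I₂ cos²(63° − 138°) = 0.4142 I₀ · cos²(75°) = 0.02775 I₀.
So 0.112 mW/cm² = 0.02775 I₀, giving I₀ = 0.112/0.02775 = 4.037 mW/cm².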